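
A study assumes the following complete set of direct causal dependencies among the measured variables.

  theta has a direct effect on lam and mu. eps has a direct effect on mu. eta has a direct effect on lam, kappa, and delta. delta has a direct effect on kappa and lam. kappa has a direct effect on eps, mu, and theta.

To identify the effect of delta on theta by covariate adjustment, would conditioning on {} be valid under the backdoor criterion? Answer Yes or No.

Backdoor paths from delta to theta (paths whose first edge points into delta):
  P1: delta <- eta -> kappa -> eps -> mu <- theta
  P2: delta <- eta -> kappa -> theta
  P3: delta <- eta -> kappa -> mu <- theta
  P4: delta <- eta -> lam <- theta
Condition 1 (no descendant of delta in the set): holds — descendants of delta are {eps, kappa, lam, mu, theta}; none are in {}.
Condition 2 (every backdoor path blocked by {}):
  P1: blocked at collider mu (neither it nor any descendant is in the conditioning set).
  P2: open — no interior node is in the conditioning set.
  P3: blocked at collider mu (neither it nor any descendant is in the conditioning set).
  P4: blocked at collider lam (neither it nor any descendant is in the conditioning set).
{} does not satisfy the backdoor criterion.

No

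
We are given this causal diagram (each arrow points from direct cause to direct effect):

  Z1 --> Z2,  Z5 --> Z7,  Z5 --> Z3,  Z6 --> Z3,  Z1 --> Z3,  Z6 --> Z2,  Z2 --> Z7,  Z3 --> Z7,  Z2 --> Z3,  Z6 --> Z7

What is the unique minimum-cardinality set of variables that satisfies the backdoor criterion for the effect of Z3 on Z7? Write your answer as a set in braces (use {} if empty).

{Z2, Z5, Z6}

Variables eligible for adjustment (non-descendants of Z3, excluding Z3 and Z7): {Z1, Z2, Z5, Z6}.
Backdoor paths from Z3 to Z7:
  P1: Z3 <- Z1 -> Z2 <- Z6 -> Z7
  P2: Z3 <- Z1 -> Z2 -> Z7
  P3: Z3 <- Z6 -> Z2 -> Z7
  P4: Z3 <- Z6 -> Z7
  P5: Z3 <- Z2 <- Z6 -> Z7
  P6: Z3 <- Z2 -> Z7
  P7: Z3 <- Z5 -> Z7
The empty set is not sufficient: P2 (Z3 <- Z1 -> Z2 -> Z7) has no collider blocking it and no conditioned non-collider, so it is open.
Try {Z2, Z5, Z6}:
  P1: blocked at fork node Z6 ∈ conditioning set.
  P2: blocked at chain node Z2 ∈ conditioning set.
  P3: blocked at fork node Z6 ∈ conditioning set.
  P4: blocked at fork node Z6 ∈ conditioning set.
  P5: blocked at chain node Z2 ∈ conditioning set.
  P6: blocked at fork node Z2 ∈ conditioning set.
  P7: blocked at fork node Z5 ∈ conditioning set.
{Z2, Z5, Z6} contains no descendant of Z3 and blocks every backdoor path.
Every element of {Z2, Z5, Z6} is needed (dropping Z2 leaves P2 open; dropping Z5 leaves P7 open; dropping Z6 leaves P1 open), so no proper subset is valid.
Among all size-3 subsets of the eligible variables, only {Z2, Z5, Z6} blocks every backdoor path, so it is the unique smallest valid adjustment set.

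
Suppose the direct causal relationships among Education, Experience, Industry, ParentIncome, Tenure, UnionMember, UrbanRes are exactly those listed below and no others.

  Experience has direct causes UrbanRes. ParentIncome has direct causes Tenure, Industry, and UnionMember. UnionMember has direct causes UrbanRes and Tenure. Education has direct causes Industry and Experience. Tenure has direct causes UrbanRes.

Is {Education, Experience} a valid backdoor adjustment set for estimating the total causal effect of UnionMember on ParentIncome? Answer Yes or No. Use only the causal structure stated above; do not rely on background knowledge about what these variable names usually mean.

Backdoor paths from UnionMember to ParentIncome (paths whose first edge points into UnionMember):
  P1: UnionMember <- UrbanRes -> Experience -> Education <- Industry -> ParentIncome
  P2: UnionMember <- UrbanRes -> Tenure -> ParentIncome
  P3: UnionMember <- Tenure <- UrbanRes -> Experience -> Education <- Industry -> ParentIncome
  P4: UnionMember <- Tenure -> ParentIncome
Condition 1 (no descendant of UnionMember in the set): holds — descendants of UnionMember are {ParentIncome}; none are in {Education, Experience}.
Condition 2 (every backdoor path blocked by {Education, Experience}):
  P1: blocked at chain node Experience ∈ conditioning set.
  P2: open — no interior node is in the conditioning set.
  P3: blocked at chain node Experience ∈ conditioning set.
  P4: open — no interior node is in the conditioning set.
{Education, Experience} does not satisfy the backdoor criterion.

No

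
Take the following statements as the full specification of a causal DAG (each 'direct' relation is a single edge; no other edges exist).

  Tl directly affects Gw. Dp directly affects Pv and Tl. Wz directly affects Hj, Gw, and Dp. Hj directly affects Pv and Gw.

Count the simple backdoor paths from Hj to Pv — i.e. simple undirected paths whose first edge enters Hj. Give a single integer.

A backdoor path from Hj to Pv is any simple undirected path whose first edge points into Hj (i.e. leaves Hj via a parent).
Parents of Hj: {Wz}.
Enumerating:
  P1: Hj <- Wz -> Dp -> Pv
  P2: Hj <- Wz -> Gw <- Tl <- Dp -> Pv
That exhausts the simple backdoor paths. Count: 2.

2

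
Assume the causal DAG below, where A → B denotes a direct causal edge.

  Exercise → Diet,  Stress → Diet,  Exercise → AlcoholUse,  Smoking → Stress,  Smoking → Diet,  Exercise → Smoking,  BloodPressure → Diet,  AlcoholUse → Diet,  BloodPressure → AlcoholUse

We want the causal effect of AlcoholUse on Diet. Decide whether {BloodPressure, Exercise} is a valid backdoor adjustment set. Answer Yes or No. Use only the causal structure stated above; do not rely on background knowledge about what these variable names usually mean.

Yes

Backdoor paths from AlcoholUse to Diet (paths whose first edge points into AlcoholUse):
  P1: AlcoholUse <- BloodPressure -> Diet
  P2: AlcoholUse <- Exercise -> Smoking -> Stress -> Diet
  P3: AlcoholUse <- Exercise -> Smoking -> Diet
  P4: AlcoholUse <- Exercise -> Diet
Condition 1 (no descendant of AlcoholUse in the set): holds — descendants of AlcoholUse are {Diet}; none are in {BloodPressure, Exercise}.
Condition 2 (every backdoor path blocked by {BloodPressure, Exercise}):
  P1: blocked at fork node BloodPressure ∈ conditioning set.
  P2: blocked at fork node Exercise ∈ conditioning set.
  P3: blocked at fork node Exercise ∈ conditioning set.
  P4: blocked at fork node Exercise ∈ conditioning set.
{BloodPressure, Exercise} satisfies the backdoor criterion.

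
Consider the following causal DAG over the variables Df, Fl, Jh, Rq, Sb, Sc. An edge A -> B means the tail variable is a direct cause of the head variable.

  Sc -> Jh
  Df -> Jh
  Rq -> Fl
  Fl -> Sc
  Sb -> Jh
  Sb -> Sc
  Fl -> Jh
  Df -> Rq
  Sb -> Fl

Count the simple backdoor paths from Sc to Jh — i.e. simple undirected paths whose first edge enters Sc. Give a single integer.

A backdoor path from Sc to Jh is any simple undirected path whose first edge points into Sc (i.e. leaves Sc via a parent).
Parents of Sc: {Fl, Sb}.
Enumerating:
  P1: Sc <- Sb -> Fl <- Rq <- Df -> Jh
  P2: Sc <- Sb -> Fl -> Jh
  P3: Sc <- Sb -> Jh
  P4: Sc <- Fl <- Sb -> Jh
  P5: Sc <- Fl <- Rq <- Df -> Jh
  P6: Sc <- Fl -> Jh
That exhausts the simple backdoor paths. Count: 6.

6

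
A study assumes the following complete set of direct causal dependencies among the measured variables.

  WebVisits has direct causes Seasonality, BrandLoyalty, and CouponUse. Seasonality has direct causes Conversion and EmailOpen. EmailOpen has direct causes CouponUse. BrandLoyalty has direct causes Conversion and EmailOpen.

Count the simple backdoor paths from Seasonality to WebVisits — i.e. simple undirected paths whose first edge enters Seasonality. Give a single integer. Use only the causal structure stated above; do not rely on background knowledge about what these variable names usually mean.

4

A backdoor path from Seasonality to WebVisits is any simple undirected path whose first edge points into Seasonality (i.e. leaves Seasonality via a parent).
Parents of Seasonality: {Conversion, EmailOpen}.
Enumerating:
  P1: Seasonality <- Conversion -> BrandLoyalty <- EmailOpen <- CouponUse -> WebVisits
  P2: Seasonality <- Conversion -> BrandLoyalty -> WebVisits
  P3: Seasonality <- EmailOpen <- CouponUse -> WebVisits
  P4: Seasonality <- EmailOpen -> BrandLoyalty -> WebVisits
That exhausts the simple backdoor paths. Count: 4.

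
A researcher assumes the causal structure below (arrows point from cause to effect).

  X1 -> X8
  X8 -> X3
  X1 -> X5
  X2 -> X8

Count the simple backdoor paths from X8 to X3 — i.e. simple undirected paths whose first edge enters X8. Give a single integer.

0

A backdoor path from X8 to X3 is any simple undirected path whose first edge points into X8 (i.e. leaves X8 via a parent).
Parents of X8: {X1, X2}.
No simple path from any parent of X8 reaches X3 without revisiting X8, so there are no backdoor paths.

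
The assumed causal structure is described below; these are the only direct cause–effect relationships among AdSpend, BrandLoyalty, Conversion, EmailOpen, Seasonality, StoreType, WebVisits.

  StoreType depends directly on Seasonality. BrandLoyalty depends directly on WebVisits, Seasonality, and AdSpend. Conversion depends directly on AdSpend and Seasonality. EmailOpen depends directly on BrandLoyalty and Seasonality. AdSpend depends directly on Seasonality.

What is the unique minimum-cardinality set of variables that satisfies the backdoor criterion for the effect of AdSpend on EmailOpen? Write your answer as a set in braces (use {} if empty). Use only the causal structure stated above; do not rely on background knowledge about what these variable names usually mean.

Variables eligible for adjustment (non-descendants of AdSpend, excluding AdSpend and EmailOpen): {Seasonality, StoreType, WebVisits}.
Backdoor paths from AdSpend to EmailOpen:
  P1: AdSpend <- Seasonality -> BrandLoyalty -> EmailOpen
  P2: AdSpend <- Seasonality -> EmailOpen
The empty set is not sufficient: P1 (AdSpend <- Seasonality -> BrandLoyalty -> EmailOpen) has no collider blocking it and no conditioned non-collider, so it is open.
Try {Seasonality}:
  P1: blocked at fork node Seasonality ∈ conditioning set.
  P2: blocked at fork node Seasonality ∈ conditioning set.
{Seasonality} contains no descendant of AdSpend and blocks every backdoor path.
No other singleton works — e.g. {WebVisits} leaves P1 open — so {Seasonality} is the unique smallest valid adjustment set.

{Seasonality}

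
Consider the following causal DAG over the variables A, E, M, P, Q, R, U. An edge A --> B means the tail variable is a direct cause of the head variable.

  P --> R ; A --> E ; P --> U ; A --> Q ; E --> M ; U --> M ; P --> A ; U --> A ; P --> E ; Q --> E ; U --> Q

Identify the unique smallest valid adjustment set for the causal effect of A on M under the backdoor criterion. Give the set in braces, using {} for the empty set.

Variables eligible for adjustment (non-descendants of A, excluding A and M): {P, R, U}.
Backdoor paths from A to M:
  P1: A <- P -> U -> Q -> E -> M
  P2: A <- P -> U -> M
  P3: A <- P -> E <- Q <- U -> M
  P4: A <- P -> E -> M
  P5: A <- U <- P -> E -> M
  P6: A <- U -> Q -> E -> M
  P7: A <- U -> M
The empty set is not sufficient: P1 (A <- P -> U -> Q -> E -> M) has no collider blocking it and no conditioned non-collider, so it is open.
Try {P, U}:
  P1: blocked at fork node P ∈ conditioning set.
  P2: blocked at fork node P ∈ conditioning set.
  P3: blocked at fork node P ∈ conditioning set.
  P4: blocked at fork node P ∈ conditioning set.
  P5: blocked at chain node U ∈ conditioning set.
  P6: blocked at fork node U ∈ conditioning set.
  P7: blocked at fork node U ∈ conditioning set.
{P, U} contains no descendant of A and blocks every backdoor path.
Every element of {P, U} is needed (dropping P leaves P4 open; dropping U leaves P6 open), so no proper subset is valid.
Among all size-2 subsets of the eligible variables, only {P, U} blocks every backdoor path, so it is the unique smallest valid adjustment set.

{P, U}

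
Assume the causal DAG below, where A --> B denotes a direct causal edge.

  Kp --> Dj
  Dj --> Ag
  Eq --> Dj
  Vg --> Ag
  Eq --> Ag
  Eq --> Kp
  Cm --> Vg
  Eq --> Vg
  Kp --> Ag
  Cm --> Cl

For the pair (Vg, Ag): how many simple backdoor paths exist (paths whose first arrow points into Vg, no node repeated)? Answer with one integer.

A backdoor path from Vg to Ag is any simple undirected path whose first edge points into Vg (i.e. leaves Vg via a parent).
Parents of Vg: {Cm, Eq}.
Enumerating:
  P1: Vg <- Eq -> Kp -> Dj -> Ag
  P2: Vg <- Eq -> Kp -> Ag
  P3: Vg <- Eq -> Dj <- Kp -> Ag
  P4: Vg <- Eq -> Dj -> Ag
  P5: Vg <- Eq -> Ag
That exhausts the simple backdoor paths. Count: 5.

5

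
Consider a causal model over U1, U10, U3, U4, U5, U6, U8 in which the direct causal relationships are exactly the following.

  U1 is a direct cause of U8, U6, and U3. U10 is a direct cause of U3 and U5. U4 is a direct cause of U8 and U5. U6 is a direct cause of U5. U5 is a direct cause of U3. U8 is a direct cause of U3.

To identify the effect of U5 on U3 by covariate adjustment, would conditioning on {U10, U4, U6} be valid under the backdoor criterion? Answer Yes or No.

Backdoor paths from U5 to U3 (paths whose first edge points into U5):
  P1: U5 <- U4 -> U8 <- U1 -> U3
  P2: U5 <- U4 -> U8 -> U3
  P3: U5 <- U10 -> U3
  P4: U5 <- U6 <- U1 -> U8 -> U3
  P5: U5 <- U6 <- U1 -> U3
Condition 1 (no descendant of U5 in the set): holds — descendants of U5 are {U3}; none are in {U10, U4, U6}.
Condition 2 (every backdoor path blocked by {U10, U4, U6}):
  P1: blocked at fork node U4 ∈ conditioning set.
  P2: blocked at fork node U4 ∈ conditioning set.
  P3: blocked at fork node U10 ∈ conditioning set.
  P4: blocked at chain node U6 ∈ conditioning set.
  P5: blocked at chain node U6 ∈ conditioning set.
{U10, U4, U6} satisfies the backdoor criterion.

Yes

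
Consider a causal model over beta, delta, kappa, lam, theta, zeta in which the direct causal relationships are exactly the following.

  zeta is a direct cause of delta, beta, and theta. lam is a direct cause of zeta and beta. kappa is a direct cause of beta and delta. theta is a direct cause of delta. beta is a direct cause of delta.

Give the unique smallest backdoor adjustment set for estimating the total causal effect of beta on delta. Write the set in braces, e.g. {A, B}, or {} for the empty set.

{kappa, zeta}

Variables eligible for adjustment (non-descendants of beta, excluding beta and delta): {kappa, lam, theta, zeta}.
Backdoor paths from beta to delta:
  P1: beta <- lam -> zeta -> theta -> delta
  P2: beta <- lam -> zeta -> delta
  P3: beta <- zeta -> theta -> delta
  P4: beta <- zeta -> delta
  P5: beta <- kappa -> delta
The empty set is not sufficient: P1 (beta <- lam -> zeta -> theta -> delta) has no collider blocking it and no conditioned non-collider, so it is open.
Try {kappa, zeta}:
  P1: blocked at chain node zeta ∈ conditioning set.
  P2: blocked at chain node zeta ∈ conditioning set.
  P3: blocked at fork node zeta ∈ conditioning set.
  P4: blocked at fork node zeta ∈ conditioning set.
  P5: blocked at fork node kappa ∈ conditioning set.
{kappa, zeta} contains no descendant of beta and blocks every backdoor path.
Every element of {kappa, zeta} is needed (dropping kappa leaves P5 open; dropping zeta leaves P1 open), so no proper subset is valid.
Among all size-2 subsets of the eligible variables, only {kappa, zeta} blocks every backdoor path, so it is the unique smallest valid adjustment set.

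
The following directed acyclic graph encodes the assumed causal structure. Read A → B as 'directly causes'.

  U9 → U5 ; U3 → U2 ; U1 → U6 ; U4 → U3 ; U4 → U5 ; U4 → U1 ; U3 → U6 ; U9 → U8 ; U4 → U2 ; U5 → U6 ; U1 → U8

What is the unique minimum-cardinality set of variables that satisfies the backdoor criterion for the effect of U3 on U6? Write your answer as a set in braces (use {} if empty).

Variables eligible for adjustment (non-descendants of U3, excluding U3 and U6): {U1, U4, U5, U8, U9}.
Backdoor paths from U3 to U6:
  P1: U3 <- U4 -> U1 -> U8 <- U9 -> U5 -> U6
  P2: U3 <- U4 -> U1 -> U6
  P3: U3 <- U4 -> U5 <- U9 -> U8 <- U1 -> U6
  P4: U3 <- U4 -> U5 -> U6
The empty set is not sufficient: P2 (U3 <- U4 -> U1 -> U6) has no collider blocking it and no conditioned non-collider, so it is open.
Try {U4}:
  P1: blocked at fork node U4 ∈ conditioning set.
  P2: blocked at fork node U4 ∈ conditioning set.
  P3: blocked at fork node U4 ∈ conditioning set.
  P4: blocked at fork node U4 ∈ conditioning set.
{U4} contains no descendant of U3 and blocks every backdoor path.
No other singleton works — e.g. {U1} leaves P4 open — so {U4} is the unique smallest valid adjustment set.

{U4}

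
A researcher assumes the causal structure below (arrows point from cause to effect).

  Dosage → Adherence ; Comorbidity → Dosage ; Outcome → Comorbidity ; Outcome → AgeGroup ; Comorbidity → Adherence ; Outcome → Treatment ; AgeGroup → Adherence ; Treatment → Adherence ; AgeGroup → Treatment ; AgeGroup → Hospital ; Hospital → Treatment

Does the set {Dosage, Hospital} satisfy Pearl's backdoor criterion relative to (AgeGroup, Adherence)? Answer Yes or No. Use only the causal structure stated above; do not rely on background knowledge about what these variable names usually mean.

No

Backdoor paths from AgeGroup to Adherence (paths whose first edge points into AgeGroup):
  P1: AgeGroup <- Outcome -> Comorbidity -> Dosage -> Adherence
  P2: AgeGroup <- Outcome -> Comorbidity -> Adherence
  P3: AgeGroup <- Outcome -> Treatment -> Adherence
Condition 1 (no descendant of AgeGroup in the set): FAILS — Hospital is a descendant of AgeGroup.
Condition 2 (every backdoor path blocked by {Dosage, Hospital}):
  P1: blocked at chain node Dosage ∈ conditioning set.
  P2: open — no interior node is in the conditioning set.
  P3: open — no interior node is in the conditioning set.
{Dosage, Hospital} does not satisfy the backdoor criterion.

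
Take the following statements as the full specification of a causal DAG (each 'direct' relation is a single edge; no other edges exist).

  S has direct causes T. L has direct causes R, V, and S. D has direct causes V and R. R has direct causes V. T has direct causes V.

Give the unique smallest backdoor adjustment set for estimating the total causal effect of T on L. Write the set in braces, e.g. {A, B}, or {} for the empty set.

{V}

Variables eligible for adjustment (non-descendants of T, excluding T and L): {D, R, V}.
Backdoor paths from T to L:
  P1: T <- V -> R -> L
  P2: T <- V -> L
  P3: T <- V -> D <- R -> L
The empty set is not sufficient: P1 (T <- V -> R -> L) has no collider blocking it and no conditioned non-collider, so it is open.
Try {V}:
  P1: blocked at fork node V ∈ conditioning set.
  P2: blocked at fork node V ∈ conditioning set.
  P3: blocked at fork node V ∈ conditioning set.
{V} contains no descendant of T and blocks every backdoor path.
No other singleton works — e.g. {R} leaves P2 open — so {V} is the unique smallest valid adjustment set.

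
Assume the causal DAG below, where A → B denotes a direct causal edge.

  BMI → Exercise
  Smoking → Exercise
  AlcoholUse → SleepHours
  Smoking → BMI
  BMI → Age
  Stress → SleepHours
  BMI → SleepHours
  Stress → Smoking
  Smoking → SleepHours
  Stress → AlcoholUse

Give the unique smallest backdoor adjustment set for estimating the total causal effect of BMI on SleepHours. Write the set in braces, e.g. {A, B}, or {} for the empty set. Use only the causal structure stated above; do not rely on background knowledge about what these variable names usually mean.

Variables eligible for adjustment (non-descendants of BMI, excluding BMI and SleepHours): {AlcoholUse, Smoking, Stress}.
Backdoor paths from BMI to SleepHours:
  P1: BMI <- Smoking <- Stress -> AlcoholUse -> SleepHours
  P2: BMI <- Smoking <- Stress -> SleepHours
  P3: BMI <- Smoking -> SleepHours
The empty set is not sufficient: P1 (BMI <- Smoking <- Stress -> AlcoholUse -> SleepHours) has no collider blocking it and no conditioned non-collider, so it is open.
Try {Smoking}:
  P1: blocked at chain node Smoking ∈ conditioning set.
  P2: blocked at chain node Smoking ∈ conditioning set.
  P3: blocked at fork node Smoking ∈ conditioning set.
{Smoking} contains no descendant of BMI and blocks every backdoor path.
No other singleton works — e.g. {Stress} leaves P3 open — so {Smoking} is the unique smallest valid adjustment set.

{Smoking}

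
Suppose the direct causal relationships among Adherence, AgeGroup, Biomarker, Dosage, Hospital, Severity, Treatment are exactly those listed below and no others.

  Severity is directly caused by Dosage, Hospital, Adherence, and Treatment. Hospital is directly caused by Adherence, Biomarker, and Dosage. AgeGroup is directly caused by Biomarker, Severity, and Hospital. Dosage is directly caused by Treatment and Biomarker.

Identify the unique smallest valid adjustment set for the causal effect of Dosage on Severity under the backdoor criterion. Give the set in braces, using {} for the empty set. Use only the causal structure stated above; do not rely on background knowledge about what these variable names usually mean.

Variables eligible for adjustment (non-descendants of Dosage, excluding Dosage and Severity): {Adherence, Biomarker, Treatment}.
Backdoor paths from Dosage to Severity:
  P1: Dosage <- Treatment -> Severity
  P2: Dosage <- Biomarker -> Hospital <- Adherence -> Severity
  P3: Dosage <- Biomarker -> Hospital -> Severity
  P4: Dosage <- Biomarker -> Hospital -> AgeGroup <- Severity
  P5: Dosage <- Biomarker -> AgeGroup <- Hospital <- Adherence -> Severity
  P6: Dosage <- Biomarker -> AgeGroup <- Hospital -> Severity
  P7: Dosage <- Biomarker -> AgeGroup <- Severity
The empty set is not sufficient: P1 (Dosage <- Treatment -> Severity) has no collider blocking it and no conditioned non-collider, so it is open.
Try {Biomarker, Treatment}:
  P1: blocked at fork node Treatment ∈ conditioning set.
  P2: blocked at fork node Biomarker ∈ conditioning set.
  P3: blocked at fork node Biomarker ∈ conditioning set.
  P4: blocked at fork node Biomarker ∈ conditioning set.
  P5: blocked at fork node Biomarker ∈ conditioning set.
  P6: blocked at fork node Biomarker ∈ conditioning set.
  P7: blocked at fork node Biomarker ∈ conditioning set.
{Biomarker, Treatment} contains no descendant of Dosage and blocks every backdoor path.
Every element of {Biomarker, Treatment} is needed (dropping Biomarker leaves P3 open; dropping Treatment leaves P1 open), so no proper subset is valid.
Among all size-2 subsets of the eligible variables, only {Biomarker, Treatment} blocks every backdoor path, so it is the unique smallest valid adjustment set.

{Biomarker, Treatment}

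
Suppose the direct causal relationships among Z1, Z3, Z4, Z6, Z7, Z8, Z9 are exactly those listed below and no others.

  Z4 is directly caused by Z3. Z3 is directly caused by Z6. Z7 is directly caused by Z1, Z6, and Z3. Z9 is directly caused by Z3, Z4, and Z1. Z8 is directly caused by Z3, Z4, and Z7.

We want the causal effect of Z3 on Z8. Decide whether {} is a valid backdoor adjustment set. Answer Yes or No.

No

Backdoor paths from Z3 to Z8 (paths whose first edge points into Z3):
  P1: Z3 <- Z6 -> Z7 <- Z1 -> Z9 <- Z4 -> Z8
  P2: Z3 <- Z6 -> Z7 -> Z8
Condition 1 (no descendant of Z3 in the set): holds — descendants of Z3 are {Z4, Z7, Z8, Z9}; none are in {}.
Condition 2 (every backdoor path blocked by {}):
  P1: blocked at collider Z7 (neither it nor any descendant is in the conditioning set).
  P2: open — no interior node is in the conditioning set.
{} does not satisfy the backdoor criterion.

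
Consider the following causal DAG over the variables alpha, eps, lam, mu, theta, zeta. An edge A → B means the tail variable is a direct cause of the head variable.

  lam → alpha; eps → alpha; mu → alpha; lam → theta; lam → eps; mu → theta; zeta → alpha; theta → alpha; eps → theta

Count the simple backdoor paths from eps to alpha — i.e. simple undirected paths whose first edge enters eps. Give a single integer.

3

A backdoor path from eps to alpha is any simple undirected path whose first edge points into eps (i.e. leaves eps via a parent).
Parents of eps: {lam}.
Enumerating:
  P1: eps <- lam -> theta <- mu -> alpha
  P2: eps <- lam -> theta -> alpha
  P3: eps <- lam -> alpha
That exhausts the simple backdoor paths. Count: 3.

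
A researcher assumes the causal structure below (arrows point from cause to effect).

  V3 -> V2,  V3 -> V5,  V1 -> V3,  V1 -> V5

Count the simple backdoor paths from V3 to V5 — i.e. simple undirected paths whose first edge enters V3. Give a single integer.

1

A backdoor path from V3 to V5 is any simple undirected path whose first edge points into V3 (i.e. leaves V3 via a parent).
Parents of V3: {V1}.
Enumerating:
  P1: V3 <- V1 -> V5
That exhausts the simple backdoor paths. Count: 1.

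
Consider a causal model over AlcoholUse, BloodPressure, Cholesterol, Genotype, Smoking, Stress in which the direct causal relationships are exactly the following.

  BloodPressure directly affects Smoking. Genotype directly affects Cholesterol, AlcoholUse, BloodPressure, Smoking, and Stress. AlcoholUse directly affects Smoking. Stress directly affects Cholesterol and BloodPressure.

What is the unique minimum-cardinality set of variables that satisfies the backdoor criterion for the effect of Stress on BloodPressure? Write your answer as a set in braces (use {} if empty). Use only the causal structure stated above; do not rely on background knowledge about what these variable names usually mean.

{Genotype}

Variables eligible for adjustment (non-descendants of Stress, excluding Stress and BloodPressure): {AlcoholUse, Genotype}.
Backdoor paths from Stress to BloodPressure:
  P1: Stress <- Genotype -> BloodPressure
  P2: Stress <- Genotype -> AlcoholUse -> Smoking <- BloodPressure
  P3: Stress <- Genotype -> Smoking <- BloodPressure
The empty set is not sufficient: P1 (Stress <- Genotype -> BloodPressure) has no collider blocking it and no conditioned non-collider, so it is open.
Try {Genotype}:
  P1: blocked at fork node Genotype ∈ conditioning set.
  P2: blocked at fork node Genotype ∈ conditioning set.
  P3: blocked at fork node Genotype ∈ conditioning set.
{Genotype} contains no descendant of Stress and blocks every backdoor path.
No other singleton works — e.g. {AlcoholUse} leaves P1 open — so {Genotype} is the unique smallest valid adjustment set.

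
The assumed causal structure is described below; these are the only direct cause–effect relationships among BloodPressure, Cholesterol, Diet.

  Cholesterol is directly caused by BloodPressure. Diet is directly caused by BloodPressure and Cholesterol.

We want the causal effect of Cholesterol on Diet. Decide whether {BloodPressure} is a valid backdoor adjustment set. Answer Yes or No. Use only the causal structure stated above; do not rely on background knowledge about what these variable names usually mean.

Backdoor paths from Cholesterol to Diet (paths whose first edge points into Cholesterol):
  P1: Cholesterol <- BloodPressure -> Diet
Condition 1 (no descendant of Cholesterol in the set): holds — descendants of Cholesterol are {Diet}; none are in {BloodPressure}.
Condition 2 (every backdoor path blocked by {BloodPressure}):
  P1: blocked at fork node BloodPressure ∈ conditioning set.
{BloodPressure} satisfies the backdoor criterion.

Yes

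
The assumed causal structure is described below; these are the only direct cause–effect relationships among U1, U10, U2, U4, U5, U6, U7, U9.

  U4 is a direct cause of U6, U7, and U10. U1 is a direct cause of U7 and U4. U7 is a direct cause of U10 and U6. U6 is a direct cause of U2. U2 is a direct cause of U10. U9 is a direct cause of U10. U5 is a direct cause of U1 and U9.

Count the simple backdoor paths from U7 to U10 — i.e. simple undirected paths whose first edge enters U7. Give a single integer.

6

A backdoor path from U7 to U10 is any simple undirected path whose first edge points into U7 (i.e. leaves U7 via a parent).
Parents of U7: {U1, U4}.
Enumerating:
  P1: U7 <- U1 <- U5 -> U9 -> U10
  P2: U7 <- U1 -> U4 -> U6 -> U2 -> U10
  P3: U7 <- U1 -> U4 -> U10
  P4: U7 <- U4 <- U1 <- U5 -> U9 -> U10
  P5: U7 <- U4 -> U6 -> U2 -> U10
  P6: U7 <- U4 -> U10
That exhausts the simple backdoor paths. Count: 6.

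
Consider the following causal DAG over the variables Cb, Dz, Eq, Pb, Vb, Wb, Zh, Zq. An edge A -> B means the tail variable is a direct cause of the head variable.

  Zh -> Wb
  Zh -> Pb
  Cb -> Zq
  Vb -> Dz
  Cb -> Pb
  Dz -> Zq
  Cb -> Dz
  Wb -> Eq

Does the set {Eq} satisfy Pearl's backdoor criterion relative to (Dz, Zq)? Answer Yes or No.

Backdoor paths from Dz to Zq (paths whose first edge points into Dz):
  P1: Dz <- Cb -> Zq
Condition 1 (no descendant of Dz in the set): holds — descendants of Dz are {Zq}; none are in {Eq}.
Condition 2 (every backdoor path blocked by {Eq}):
  P1: open — no interior node is in the conditioning set.
{Eq} does not satisfy the backdoor criterion.

No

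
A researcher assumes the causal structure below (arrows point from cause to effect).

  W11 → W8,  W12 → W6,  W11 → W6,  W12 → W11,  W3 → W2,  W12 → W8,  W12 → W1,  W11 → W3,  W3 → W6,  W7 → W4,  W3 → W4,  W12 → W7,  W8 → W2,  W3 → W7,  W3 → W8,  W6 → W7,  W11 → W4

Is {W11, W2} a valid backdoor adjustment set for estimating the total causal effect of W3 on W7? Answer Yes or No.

No

Backdoor paths from W3 to W7 (paths whose first edge points into W3):
  P1: W3 <- W11 <- W12 -> W6 -> W7
  P2: W3 <- W11 <- W12 -> W7
  P3: W3 <- W11 -> W6 <- W12 -> W7
  P4: W3 <- W11 -> W6 -> W7
  P5: W3 <- W11 -> W8 <- W12 -> W6 -> W7
  P6: W3 <- W11 -> W8 <- W12 -> W7
  P7: W3 <- W11 -> W4 <- W7
Condition 1 (no descendant of W3 in the set): FAILS — W2 is a descendant of W3.
Condition 2 (every backdoor path blocked by {W11, W2}):
  P1: blocked at chain node W11 ∈ conditioning set.
  P2: blocked at chain node W11 ∈ conditioning set.
  P3: blocked at fork node W11 ∈ conditioning set.
  P4: blocked at fork node W11 ∈ conditioning set.
  P5: blocked at fork node W11 ∈ conditioning set.
  P6: blocked at fork node W11 ∈ conditioning set.
  P7: blocked at fork node W11 ∈ conditioning set.
{W11, W2} does not satisfy the backdoor criterion.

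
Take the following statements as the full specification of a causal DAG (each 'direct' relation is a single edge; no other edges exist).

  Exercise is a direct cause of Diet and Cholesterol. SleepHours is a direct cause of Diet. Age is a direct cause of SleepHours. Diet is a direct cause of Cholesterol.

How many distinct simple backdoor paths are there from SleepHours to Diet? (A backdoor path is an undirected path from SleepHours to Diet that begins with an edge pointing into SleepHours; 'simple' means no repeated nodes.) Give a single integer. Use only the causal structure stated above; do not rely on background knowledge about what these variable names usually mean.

A backdoor path from SleepHours to Diet is any simple undirected path whose first edge points into SleepHours (i.e. leaves SleepHours via a parent).
Parents of SleepHours: {Age}.
No simple path from any parent of SleepHours reaches Diet without revisiting SleepHours, so there are no backdoor paths.

0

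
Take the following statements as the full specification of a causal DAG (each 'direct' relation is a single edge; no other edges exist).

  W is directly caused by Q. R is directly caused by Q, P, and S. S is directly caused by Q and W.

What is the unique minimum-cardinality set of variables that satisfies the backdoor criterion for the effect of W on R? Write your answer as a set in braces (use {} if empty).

Variables eligible for adjustment (non-descendants of W, excluding W and R): {P, Q}.
Backdoor paths from W to R:
  P1: W <- Q -> S -> R
  P2: W <- Q -> R
The empty set is not sufficient: P1 (W <- Q -> S -> R) has no collider blocking it and no conditioned non-collider, so it is open.
Try {Q}:
  P1: blocked at fork node Q ∈ conditioning set.
  P2: blocked at fork node Q ∈ conditioning set.
{Q} contains no descendant of W and blocks every backdoor path.
No other singleton works — e.g. {P} leaves P1 open — so {Q} is the unique smallest valid adjustment set.

{Q}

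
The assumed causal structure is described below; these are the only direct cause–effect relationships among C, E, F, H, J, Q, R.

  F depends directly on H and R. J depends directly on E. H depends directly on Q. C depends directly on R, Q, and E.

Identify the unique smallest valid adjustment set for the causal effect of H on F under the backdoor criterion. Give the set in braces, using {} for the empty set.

Variables eligible for adjustment (non-descendants of H, excluding H and F): {C, E, J, Q, R}.
Backdoor paths from H to F:
  P1: H <- Q -> C <- R -> F
Each backdoor path contains an unconditioned collider, so every path is already blocked with the empty conditioning set:
  P1: blocked at collider C (neither it nor any descendant is in the conditioning set).
The empty set is therefore the unique smallest valid set.

{}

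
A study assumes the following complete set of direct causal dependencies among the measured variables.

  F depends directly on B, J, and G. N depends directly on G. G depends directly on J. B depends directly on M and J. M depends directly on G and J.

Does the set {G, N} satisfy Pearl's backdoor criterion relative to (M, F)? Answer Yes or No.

Backdoor paths from M to F (paths whose first edge points into M):
  P1: M <- J -> G -> F
  P2: M <- J -> B -> F
  P3: M <- J -> F
  P4: M <- G <- J -> B -> F
  P5: M <- G <- J -> F
  P6: M <- G -> F
Condition 1 (no descendant of M in the set): holds — descendants of M are {B, F}; none are in {G, N}.
Condition 2 (every backdoor path blocked by {G, N}):
  P1: blocked at chain node G ∈ conditioning set.
  P2: open — no interior node is in the conditioning set.
  P3: open — no interior node is in the conditioning set.
  P4: blocked at chain node G ∈ conditioning set.
  P5: blocked at chain node G ∈ conditioning set.
  P6: blocked at fork node G ∈ conditioning set.
{G, N} does not satisfy the backdoor criterion.

No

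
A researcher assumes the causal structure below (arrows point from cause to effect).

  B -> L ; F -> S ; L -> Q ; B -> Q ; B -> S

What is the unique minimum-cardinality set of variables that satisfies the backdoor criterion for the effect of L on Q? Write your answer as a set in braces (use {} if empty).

Variables eligible for adjustment (non-descendants of L, excluding L and Q): {B, F, S}.
Backdoor paths from L to Q:
  P1: L <- B -> Q
The empty set is not sufficient: P1 (L <- B -> Q) has no collider blocking it and no conditioned non-collider, so it is open.
Try {B}:
  P1: blocked at fork node B ∈ conditioning set.
{B} contains no descendant of L and blocks every backdoor path.
No other singleton works — e.g. {F} leaves P1 open — so {B} is the unique smallest valid adjustment set.

{B}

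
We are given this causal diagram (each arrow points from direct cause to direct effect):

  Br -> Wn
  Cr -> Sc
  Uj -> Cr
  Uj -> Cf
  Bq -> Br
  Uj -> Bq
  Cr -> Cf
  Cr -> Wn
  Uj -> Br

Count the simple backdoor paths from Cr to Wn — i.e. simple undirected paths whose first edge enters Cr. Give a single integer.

2

A backdoor path from Cr to Wn is any simple undirected path whose first edge points into Cr (i.e. leaves Cr via a parent).
Parents of Cr: {Uj}.
Enumerating:
  P1: Cr <- Uj -> Bq -> Br -> Wn
  P2: Cr <- Uj -> Br -> Wn
That exhausts the simple backdoor paths. Count: 2.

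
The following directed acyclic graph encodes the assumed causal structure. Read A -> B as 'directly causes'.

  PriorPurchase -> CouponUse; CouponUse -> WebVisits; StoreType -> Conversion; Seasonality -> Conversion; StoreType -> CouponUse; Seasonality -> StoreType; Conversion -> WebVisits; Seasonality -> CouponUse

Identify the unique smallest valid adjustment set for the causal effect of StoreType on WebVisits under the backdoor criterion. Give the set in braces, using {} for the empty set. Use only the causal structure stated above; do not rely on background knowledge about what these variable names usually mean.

{Seasonality}

Variables eligible for adjustment (non-descendants of StoreType, excluding StoreType and WebVisits): {PriorPurchase, Seasonality}.
Backdoor paths from StoreType to WebVisits:
  P1: StoreType <- Seasonality -> CouponUse -> WebVisits
  P2: StoreType <- Seasonality -> Conversion -> WebVisits
The empty set is not sufficient: P1 (StoreType <- Seasonality -> CouponUse -> WebVisits) has no collider blocking it and no conditioned non-collider, so it is open.
Try {Seasonality}:
  P1: blocked at fork node Seasonality ∈ conditioning set.
  P2: blocked at fork node Seasonality ∈ conditioning set.
{Seasonality} contains no descendant of StoreType and blocks every backdoor path.
No other singleton works — e.g. {PriorPurchase} leaves P1 open — so {Seasonality} is the unique smallest valid adjustment set.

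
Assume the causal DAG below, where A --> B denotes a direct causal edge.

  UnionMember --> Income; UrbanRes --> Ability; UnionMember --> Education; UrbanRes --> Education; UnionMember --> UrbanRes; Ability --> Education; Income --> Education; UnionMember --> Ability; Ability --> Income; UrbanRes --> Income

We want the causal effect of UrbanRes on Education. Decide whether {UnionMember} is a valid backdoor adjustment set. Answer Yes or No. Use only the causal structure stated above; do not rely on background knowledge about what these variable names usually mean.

Backdoor paths from UrbanRes to Education (paths whose first edge points into UrbanRes):
  P1: UrbanRes <- UnionMember -> Ability -> Income -> Education
  P2: UrbanRes <- UnionMember -> Ability -> Education
  P3: UrbanRes <- UnionMember -> Income <- Ability -> Education
  P4: UrbanRes <- UnionMember -> Income -> Education
  P5: UrbanRes <- UnionMember -> Education
Condition 1 (no descendant of UrbanRes in the set): holds — descendants of UrbanRes are {Ability, Education, Income}; none are in {UnionMember}.
Condition 2 (every backdoor path blocked by {UnionMember}):
  P1: blocked at fork node UnionMember ∈ conditioning set.
  P2: blocked at fork node UnionMember ∈ conditioning set.
  P3: blocked at fork node UnionMember ∈ conditioning set.
  P4: blocked at fork node UnionMember ∈ conditioning set.
  P5: blocked at fork node UnionMember ∈ conditioning set.
{UnionMember} satisfies the backdoor criterion.

Yes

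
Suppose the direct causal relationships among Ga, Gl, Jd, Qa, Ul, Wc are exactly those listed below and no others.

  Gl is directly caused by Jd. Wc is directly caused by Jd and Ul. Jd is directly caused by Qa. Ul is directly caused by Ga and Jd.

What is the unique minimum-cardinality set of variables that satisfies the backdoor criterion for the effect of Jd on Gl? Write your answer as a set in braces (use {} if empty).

{}

Variables eligible for adjustment (non-descendants of Jd, excluding Jd and Gl): {Ga, Qa}.
Backdoor paths from Jd to Gl:
  (none)
With no backdoor paths the empty set already satisfies the criterion, and it is trivially minimal.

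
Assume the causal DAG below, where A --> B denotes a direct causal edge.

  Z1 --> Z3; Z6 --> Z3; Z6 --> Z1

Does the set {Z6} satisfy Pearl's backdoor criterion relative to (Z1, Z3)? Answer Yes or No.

Backdoor paths from Z1 to Z3 (paths whose first edge points into Z1):
  P1: Z1 <- Z6 -> Z3
Condition 1 (no descendant of Z1 in the set): holds — descendants of Z1 are {Z3}; none are in {Z6}.
Condition 2 (every backdoor path blocked by {Z6}):
  P1: blocked at fork node Z6 ∈ conditioning set.
{Z6} satisfies the backdoor criterion.

Yes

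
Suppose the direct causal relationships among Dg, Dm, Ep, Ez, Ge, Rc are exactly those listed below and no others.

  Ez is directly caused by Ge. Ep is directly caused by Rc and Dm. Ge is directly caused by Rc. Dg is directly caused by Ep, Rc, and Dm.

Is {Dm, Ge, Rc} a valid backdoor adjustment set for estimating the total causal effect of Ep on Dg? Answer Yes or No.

Backdoor paths from Ep to Dg (paths whose first edge points into Ep):
  P1: Ep <- Rc -> Dg
  P2: Ep <- Dm -> Dg
Condition 1 (no descendant of Ep in the set): holds — descendants of Ep are {Dg}; none are in {Dm, Ge, Rc}.
Condition 2 (every backdoor path blocked by {Dm, Ge, Rc}):
  P1: blocked at fork node Rc ∈ conditioning set.
  P2: blocked at fork node Dm ∈ conditioning set.
{Dm, Ge, Rc} satisfies the backdoor criterion.

Yes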